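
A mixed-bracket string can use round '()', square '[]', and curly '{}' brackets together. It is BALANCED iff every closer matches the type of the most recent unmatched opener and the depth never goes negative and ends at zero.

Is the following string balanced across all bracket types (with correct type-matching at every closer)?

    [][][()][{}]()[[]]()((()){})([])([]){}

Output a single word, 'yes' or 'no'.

pos 0: push '['; stack = [
pos 1: ']' matches '['; pop; stack = (empty)
pos 2: push '['; stack = [
pos 3: ']' matches '['; pop; stack = (empty)
pos 4: push '['; stack = [
pos 5: push '('; stack = [(
pos 6: ')' matches '('; pop; stack = [
pos 7: ']' matches '['; pop; stack = (empty)
pos 8: push '['; stack = [
pos 9: push '{'; stack = [{
pos 10: '}' matches '{'; pop; stack = [
pos 11: ']' matches '['; pop; stack = (empty)
pos 12: push '('; stack = (
pos 13: ')' matches '('; pop; stack = (empty)
pos 14: push '['; stack = [
pos 15: push '['; stack = [[
pos 16: ']' matches '['; pop; stack = [
pos 17: ']' matches '['; pop; stack = (empty)
pos 18: push '('; stack = (
pos 19: ')' matches '('; pop; stack = (empty)
pos 20: push '('; stack = (
pos 21: push '('; stack = ((
pos 22: push '('; stack = (((
pos 23: ')' matches '('; pop; stack = ((
pos 24: ')' matches '('; pop; stack = (
pos 25: push '{'; stack = ({
pos 26: '}' matches '{'; pop; stack = (
pos 27: ')' matches '('; pop; stack = (empty)
pos 28: push '('; stack = (
pos 29: push '['; stack = ([
pos 30: ']' matches '['; pop; stack = (
pos 31: ')' matches '('; pop; stack = (empty)
pos 32: push '('; stack = (
pos 33: push '['; stack = ([
pos 34: ']' matches '['; pop; stack = (
pos 35: ')' matches '('; pop; stack = (empty)
pos 36: push '{'; stack = {
pos 37: '}' matches '{'; pop; stack = (empty)
end: stack empty → VALID
Verdict: properly nested → yes

Answer: yes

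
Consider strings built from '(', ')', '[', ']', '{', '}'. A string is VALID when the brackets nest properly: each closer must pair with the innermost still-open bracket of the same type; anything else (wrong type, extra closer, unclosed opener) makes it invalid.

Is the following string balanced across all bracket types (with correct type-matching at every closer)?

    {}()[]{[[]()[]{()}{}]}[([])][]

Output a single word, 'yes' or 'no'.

pos 0: push '{'; stack = {
pos 1: '}' matches '{'; pop; stack = (empty)
pos 2: push '('; stack = (
pos 3: ')' matches '('; pop; stack = (empty)
pos 4: push '['; stack = [
pos 5: ']' matches '['; pop; stack = (empty)
pos 6: push '{'; stack = {
pos 7: push '['; stack = {[
pos 8: push '['; stack = {[[
pos 9: ']' matches '['; pop; stack = {[
pos 10: push '('; stack = {[(
pos 11: ')' matches '('; pop; stack = {[
pos 12: push '['; stack = {[[
pos 13: ']' matches '['; pop; stack = {[
pos 14: push '{'; stack = {[{
pos 15: push '('; stack = {[{(
pos 16: ')' matches '('; pop; stack = {[{
pos 17: '}' matches '{'; pop; stack = {[
pos 18: push '{'; stack = {[{
pos 19: '}' matches '{'; pop; stack = {[
pos 20: ']' matches '['; pop; stack = {
pos 21: '}' matches '{'; pop; stack = (empty)
pos 22: push '['; stack = [
pos 23: push '('; stack = [(
pos 24: push '['; stack = [([
pos 25: ']' matches '['; pop; stack = [(
pos 26: ')' matches '('; pop; stack = [
pos 27: ']' matches '['; pop; stack = (empty)
pos 28: push '['; stack = [
pos 29: ']' matches '['; pop; stack = (empty)
end: stack empty → VALID
Verdict: properly nested → yes

Answer: yes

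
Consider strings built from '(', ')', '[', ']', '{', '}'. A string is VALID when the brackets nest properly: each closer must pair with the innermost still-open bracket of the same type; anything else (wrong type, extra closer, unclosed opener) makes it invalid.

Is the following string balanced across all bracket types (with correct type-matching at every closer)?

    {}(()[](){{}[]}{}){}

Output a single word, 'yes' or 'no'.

Answer: yes

Derivation:
pos 0: push '{'; stack = {
pos 1: '}' matches '{'; pop; stack = (empty)
pos 2: push '('; stack = (
pos 3: push '('; stack = ((
pos 4: ')' matches '('; pop; stack = (
pos 5: push '['; stack = ([
pos 6: ']' matches '['; pop; stack = (
pos 7: push '('; stack = ((
pos 8: ')' matches '('; pop; stack = (
pos 9: push '{'; stack = ({
pos 10: push '{'; stack = ({{
pos 11: '}' matches '{'; pop; stack = ({
pos 12: push '['; stack = ({[
pos 13: ']' matches '['; pop; stack = ({
pos 14: '}' matches '{'; pop; stack = (
pos 15: push '{'; stack = ({
pos 16: '}' matches '{'; pop; stack = (
pos 17: ')' matches '('; pop; stack = (empty)
pos 18: push '{'; stack = {
pos 19: '}' matches '{'; pop; stack = (empty)
end: stack empty → VALID
Verdict: properly nested → yes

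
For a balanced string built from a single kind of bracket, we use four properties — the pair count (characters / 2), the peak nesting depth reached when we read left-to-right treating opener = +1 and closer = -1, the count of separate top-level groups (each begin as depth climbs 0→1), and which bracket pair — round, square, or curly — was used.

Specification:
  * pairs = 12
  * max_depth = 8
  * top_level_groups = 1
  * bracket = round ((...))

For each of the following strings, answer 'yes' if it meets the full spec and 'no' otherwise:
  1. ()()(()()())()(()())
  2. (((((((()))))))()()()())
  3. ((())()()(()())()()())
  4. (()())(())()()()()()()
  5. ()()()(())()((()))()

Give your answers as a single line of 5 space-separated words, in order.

String 1 '()()(()()())()(()())': depth seq [1 0 1 0 1 2 1 2 1 2 1 0 1 0 1 2 1 2 1 0]
  -> pairs=10 depth=2 groups=5 -> no
String 2 '(((((((()))))))()()()())': depth seq [1 2 3 4 5 6 7 8 7 6 5 4 3 2 1 2 1 2 1 2 1 2 1 0]
  -> pairs=12 depth=8 groups=1 -> yes
String 3 '((())()()(()())()()())': depth seq [1 2 3 2 1 2 1 2 1 2 3 2 3 2 1 2 1 2 1 2 1 0]
  -> pairs=11 depth=3 groups=1 -> no
String 4 '(()())(())()()()()()()': depth seq [1 2 1 2 1 0 1 2 1 0 1 0 1 0 1 0 1 0 1 0 1 0]
  -> pairs=11 depth=2 groups=8 -> no
String 5 '()()()(())()((()))()': depth seq [1 0 1 0 1 0 1 2 1 0 1 0 1 2 3 2 1 0 1 0]
  -> pairs=10 depth=3 groups=7 -> no

Answer: no yes no no no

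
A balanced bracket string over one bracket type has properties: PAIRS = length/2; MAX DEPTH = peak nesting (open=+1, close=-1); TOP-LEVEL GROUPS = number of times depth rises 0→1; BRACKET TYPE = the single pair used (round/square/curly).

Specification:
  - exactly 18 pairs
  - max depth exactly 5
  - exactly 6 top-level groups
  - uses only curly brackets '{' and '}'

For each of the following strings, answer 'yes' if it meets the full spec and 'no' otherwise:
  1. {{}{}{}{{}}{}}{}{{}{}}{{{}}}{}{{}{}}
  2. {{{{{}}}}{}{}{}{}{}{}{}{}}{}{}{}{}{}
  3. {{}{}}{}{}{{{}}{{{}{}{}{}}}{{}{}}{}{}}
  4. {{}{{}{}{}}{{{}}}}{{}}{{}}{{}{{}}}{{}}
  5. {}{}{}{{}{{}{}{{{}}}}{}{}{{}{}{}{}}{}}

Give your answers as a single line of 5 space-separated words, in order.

String 1 '{{}{}{}{{}}{}}{}{{}{}}{{{}}}{}{{}{}}': depth seq [1 2 1 2 1 2 1 2 3 2 1 2 1 0 1 0 1 2 1 2 1 0 1 2 3 2 1 0 1 0 1 2 1 2 1 0]
  -> pairs=18 depth=3 groups=6 -> no
String 2 '{{{{{}}}}{}{}{}{}{}{}{}{}}{}{}{}{}{}': depth seq [1 2 3 4 5 4 3 2 1 2 1 2 1 2 1 2 1 2 1 2 1 2 1 2 1 0 1 0 1 0 1 0 1 0 1 0]
  -> pairs=18 depth=5 groups=6 -> yes
String 3 '{{}{}}{}{}{{{}}{{{}{}{}{}}}{{}{}}{}{}}': depth seq [1 2 1 2 1 0 1 0 1 0 1 2 3 2 1 2 3 4 3 4 3 4 3 4 3 2 1 2 3 2 3 2 1 2 1 2 1 0]
  -> pairs=19 depth=4 groups=4 -> no
String 4 '{{}{{}{}{}}{{{}}}}{{}}{{}}{{}{{}}}{{}}': depth seq [1 2 1 2 3 2 3 2 3 2 1 2 3 4 3 2 1 0 1 2 1 0 1 2 1 0 1 2 1 2 3 2 1 0 1 2 1 0]
  -> pairs=19 depth=4 groups=5 -> no
String 5 '{}{}{}{{}{{}{}{{{}}}}{}{}{{}{}{}{}}{}}': depth seq [1 0 1 0 1 0 1 2 1 2 3 2 3 2 3 4 5 4 3 2 1 2 1 2 1 2 3 2 3 2 3 2 3 2 1 2 1 0]
  -> pairs=19 depth=5 groups=4 -> no

Answer: no yes no no no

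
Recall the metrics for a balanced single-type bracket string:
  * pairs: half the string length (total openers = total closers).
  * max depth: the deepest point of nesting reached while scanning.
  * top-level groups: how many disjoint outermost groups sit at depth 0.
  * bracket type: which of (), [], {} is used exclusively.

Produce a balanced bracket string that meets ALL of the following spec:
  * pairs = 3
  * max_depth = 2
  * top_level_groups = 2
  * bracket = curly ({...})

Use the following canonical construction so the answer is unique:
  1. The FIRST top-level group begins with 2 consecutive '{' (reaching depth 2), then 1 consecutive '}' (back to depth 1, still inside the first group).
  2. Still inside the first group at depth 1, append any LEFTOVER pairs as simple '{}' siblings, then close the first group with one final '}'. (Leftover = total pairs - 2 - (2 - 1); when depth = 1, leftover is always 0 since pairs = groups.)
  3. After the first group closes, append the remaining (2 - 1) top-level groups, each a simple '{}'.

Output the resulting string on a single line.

Answer: {{}}{}

Derivation:
Spec: pairs=3 depth=2 groups=2
Leftover pairs = 3 - 2 - (2-1) = 0
First group: deep chain of depth 2 + 0 sibling pairs
Remaining 1 groups: simple '{}' each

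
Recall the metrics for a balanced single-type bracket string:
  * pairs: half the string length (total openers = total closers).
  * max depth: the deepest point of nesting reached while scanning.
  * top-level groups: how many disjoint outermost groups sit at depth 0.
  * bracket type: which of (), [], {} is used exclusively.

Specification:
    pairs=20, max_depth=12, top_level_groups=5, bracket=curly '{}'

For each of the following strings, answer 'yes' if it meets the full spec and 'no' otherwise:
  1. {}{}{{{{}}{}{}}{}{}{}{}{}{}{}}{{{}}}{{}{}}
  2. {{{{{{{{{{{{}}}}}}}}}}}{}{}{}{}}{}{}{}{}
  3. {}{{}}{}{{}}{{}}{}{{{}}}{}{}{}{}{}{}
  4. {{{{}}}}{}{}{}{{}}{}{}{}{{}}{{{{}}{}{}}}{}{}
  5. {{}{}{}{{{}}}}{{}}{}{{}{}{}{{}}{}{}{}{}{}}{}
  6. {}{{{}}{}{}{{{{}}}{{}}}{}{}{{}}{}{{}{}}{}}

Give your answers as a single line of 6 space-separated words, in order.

String 1 '{}{}{{{{}}{}{}}{}{}{}{}{}{}{}}{{{}}}{{}{}}': depth seq [1 0 1 0 1 2 3 4 3 2 3 2 3 2 1 2 1 2 1 2 1 2 1 2 1 2 1 2 1 0 1 2 3 2 1 0 1 2 1 2 1 0]
  -> pairs=21 depth=4 groups=5 -> no
String 2 '{{{{{{{{{{{{}}}}}}}}}}}{}{}{}{}}{}{}{}{}': depth seq [1 2 3 4 5 6 7 8 9 10 11 12 11 10 9 8 7 6 5 4 3 2 1 2 1 2 1 2 1 2 1 0 1 0 1 0 1 0 1 0]
  -> pairs=20 depth=12 groups=5 -> yes
String 3 '{}{{}}{}{{}}{{}}{}{{{}}}{}{}{}{}{}{}': depth seq [1 0 1 2 1 0 1 0 1 2 1 0 1 2 1 0 1 0 1 2 3 2 1 0 1 0 1 0 1 0 1 0 1 0 1 0]
  -> pairs=18 depth=3 groups=13 -> no
String 4 '{{{{}}}}{}{}{}{{}}{}{}{}{{}}{{{{}}{}{}}}{}{}': depth seq [1 2 3 4 3 2 1 0 1 0 1 0 1 0 1 2 1 0 1 0 1 0 1 0 1 2 1 0 1 2 3 4 3 2 3 2 3 2 1 0 1 0 1 0]
  -> pairs=22 depth=4 groups=12 -> no
String 5 '{{}{}{}{{{}}}}{{}}{}{{}{}{}{{}}{}{}{}{}{}}{}': depth seq [1 2 1 2 1 2 1 2 3 4 3 2 1 0 1 2 1 0 1 0 1 2 1 2 1 2 1 2 3 2 1 2 1 2 1 2 1 2 1 2 1 0 1 0]
  -> pairs=22 depth=4 groups=5 -> no
String 6 '{}{{{}}{}{}{{{{}}}{{}}}{}{}{{}}{}{{}{}}{}}': depth seq [1 0 1 2 3 2 1 2 1 2 1 2 3 4 5 4 3 2 3 4 3 2 1 2 1 2 1 2 3 2 1 2 1 2 3 2 3 2 1 2 1 0]
  -> pairs=21 depth=5 groups=2 -> no

Answer: no yes no no no no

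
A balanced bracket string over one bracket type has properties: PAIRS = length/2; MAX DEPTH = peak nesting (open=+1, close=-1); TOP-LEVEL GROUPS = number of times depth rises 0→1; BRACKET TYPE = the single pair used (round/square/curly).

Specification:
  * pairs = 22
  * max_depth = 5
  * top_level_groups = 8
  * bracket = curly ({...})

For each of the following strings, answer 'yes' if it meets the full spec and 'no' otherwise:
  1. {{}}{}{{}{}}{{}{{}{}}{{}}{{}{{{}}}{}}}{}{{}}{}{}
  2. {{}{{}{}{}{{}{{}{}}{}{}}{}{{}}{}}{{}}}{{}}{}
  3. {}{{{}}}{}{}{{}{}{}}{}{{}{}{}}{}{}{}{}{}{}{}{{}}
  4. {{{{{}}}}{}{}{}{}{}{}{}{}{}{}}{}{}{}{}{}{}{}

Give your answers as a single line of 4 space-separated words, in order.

Answer: no no no yes

Derivation:
String 1 '{{}}{}{{}{}}{{}{{}{}}{{}}{{}{{{}}}{}}}{}{{}}{}{}': depth seq [1 2 1 0 1 0 1 2 1 2 1 0 1 2 1 2 3 2 3 2 1 2 3 2 1 2 3 2 3 4 5 4 3 2 3 2 1 0 1 0 1 2 1 0 1 0 1 0]
  -> pairs=24 depth=5 groups=8 -> no
String 2 '{{}{{}{}{}{{}{{}{}}{}{}}{}{{}}{}}{{}}}{{}}{}': depth seq [1 2 1 2 3 2 3 2 3 2 3 4 3 4 5 4 5 4 3 4 3 4 3 2 3 2 3 4 3 2 3 2 1 2 3 2 1 0 1 2 1 0 1 0]
  -> pairs=22 depth=5 groups=3 -> no
String 3 '{}{{{}}}{}{}{{}{}{}}{}{{}{}{}}{}{}{}{}{}{}{}{{}}': depth seq [1 0 1 2 3 2 1 0 1 0 1 0 1 2 1 2 1 2 1 0 1 0 1 2 1 2 1 2 1 0 1 0 1 0 1 0 1 0 1 0 1 0 1 0 1 2 1 0]
  -> pairs=24 depth=3 groups=15 -> no
String 4 '{{{{{}}}}{}{}{}{}{}{}{}{}{}{}}{}{}{}{}{}{}{}': depth seq [1 2 3 4 5 4 3 2 1 2 1 2 1 2 1 2 1 2 1 2 1 2 1 2 1 2 1 2 1 0 1 0 1 0 1 0 1 0 1 0 1 0 1 0]
  -> pairs=22 depth=5 groups=8 -> yes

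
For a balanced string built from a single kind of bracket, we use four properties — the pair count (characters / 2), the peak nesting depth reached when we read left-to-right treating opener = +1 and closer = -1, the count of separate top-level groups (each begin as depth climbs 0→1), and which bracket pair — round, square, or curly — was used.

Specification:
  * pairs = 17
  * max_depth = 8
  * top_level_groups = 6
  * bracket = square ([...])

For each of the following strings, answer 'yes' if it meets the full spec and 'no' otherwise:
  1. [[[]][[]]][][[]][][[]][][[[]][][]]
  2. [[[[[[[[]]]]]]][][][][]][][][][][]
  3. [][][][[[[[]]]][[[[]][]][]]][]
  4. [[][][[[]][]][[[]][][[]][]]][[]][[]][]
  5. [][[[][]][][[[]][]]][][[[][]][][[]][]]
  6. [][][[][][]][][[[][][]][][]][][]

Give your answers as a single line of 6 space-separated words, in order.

String 1 '[[[]][[]]][][[]][][[]][][[[]][][]]': depth seq [1 2 3 2 1 2 3 2 1 0 1 0 1 2 1 0 1 0 1 2 1 0 1 0 1 2 3 2 1 2 1 2 1 0]
  -> pairs=17 depth=3 groups=7 -> no
String 2 '[[[[[[[[]]]]]]][][][][]][][][][][]': depth seq [1 2 3 4 5 6 7 8 7 6 5 4 3 2 1 2 1 2 1 2 1 2 1 0 1 0 1 0 1 0 1 0 1 0]
  -> pairs=17 depth=8 groups=6 -> yes
String 3 '[][][][[[[[]]]][[[[]][]][]]][]': depth seq [1 0 1 0 1 0 1 2 3 4 5 4 3 2 1 2 3 4 5 4 3 4 3 2 3 2 1 0 1 0]
  -> pairs=15 depth=5 groups=5 -> no
String 4 '[[][][[[]][]][[[]][][[]][]]][[]][[]][]': depth seq [1 2 1 2 1 2 3 4 3 2 3 2 1 2 3 4 3 2 3 2 3 4 3 2 3 2 1 0 1 2 1 0 1 2 1 0 1 0]
  -> pairs=19 depth=4 groups=4 -> no
String 5 '[][[[][]][][[[]][]]][][[[][]][][[]][]]': depth seq [1 0 1 2 3 2 3 2 1 2 1 2 3 4 3 2 3 2 1 0 1 0 1 2 3 2 3 2 1 2 1 2 3 2 1 2 1 0]
  -> pairs=19 depth=4 groups=4 -> no
String 6 '[][][[][][]][][[[][][]][][]][][]': depth seq [1 0 1 0 1 2 1 2 1 2 1 0 1 0 1 2 3 2 3 2 3 2 1 2 1 2 1 0 1 0 1 0]
  -> pairs=16 depth=3 groups=7 -> no

Answer: no yes no no no no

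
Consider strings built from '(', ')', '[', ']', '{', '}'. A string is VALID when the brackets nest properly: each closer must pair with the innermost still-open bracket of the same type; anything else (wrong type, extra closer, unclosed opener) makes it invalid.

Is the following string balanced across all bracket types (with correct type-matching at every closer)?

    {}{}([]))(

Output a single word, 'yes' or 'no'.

Answer: no

Derivation:
pos 0: push '{'; stack = {
pos 1: '}' matches '{'; pop; stack = (empty)
pos 2: push '{'; stack = {
pos 3: '}' matches '{'; pop; stack = (empty)
pos 4: push '('; stack = (
pos 5: push '['; stack = ([
pos 6: ']' matches '['; pop; stack = (
pos 7: ')' matches '('; pop; stack = (empty)
pos 8: saw closer ')' but stack is empty → INVALID
Verdict: unmatched closer ')' at position 8 → no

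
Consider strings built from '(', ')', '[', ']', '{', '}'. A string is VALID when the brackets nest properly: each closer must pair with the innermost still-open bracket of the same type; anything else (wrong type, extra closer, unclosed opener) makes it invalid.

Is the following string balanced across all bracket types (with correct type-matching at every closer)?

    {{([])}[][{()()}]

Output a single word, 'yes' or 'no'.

Answer: no

Derivation:
pos 0: push '{'; stack = {
pos 1: push '{'; stack = {{
pos 2: push '('; stack = {{(
pos 3: push '['; stack = {{([
pos 4: ']' matches '['; pop; stack = {{(
pos 5: ')' matches '('; pop; stack = {{
pos 6: '}' matches '{'; pop; stack = {
pos 7: push '['; stack = {[
pos 8: ']' matches '['; pop; stack = {
pos 9: push '['; stack = {[
pos 10: push '{'; stack = {[{
pos 11: push '('; stack = {[{(
pos 12: ')' matches '('; pop; stack = {[{
pos 13: push '('; stack = {[{(
pos 14: ')' matches '('; pop; stack = {[{
pos 15: '}' matches '{'; pop; stack = {[
pos 16: ']' matches '['; pop; stack = {
end: stack still non-empty ({) → INVALID
Verdict: unclosed openers at end: { → no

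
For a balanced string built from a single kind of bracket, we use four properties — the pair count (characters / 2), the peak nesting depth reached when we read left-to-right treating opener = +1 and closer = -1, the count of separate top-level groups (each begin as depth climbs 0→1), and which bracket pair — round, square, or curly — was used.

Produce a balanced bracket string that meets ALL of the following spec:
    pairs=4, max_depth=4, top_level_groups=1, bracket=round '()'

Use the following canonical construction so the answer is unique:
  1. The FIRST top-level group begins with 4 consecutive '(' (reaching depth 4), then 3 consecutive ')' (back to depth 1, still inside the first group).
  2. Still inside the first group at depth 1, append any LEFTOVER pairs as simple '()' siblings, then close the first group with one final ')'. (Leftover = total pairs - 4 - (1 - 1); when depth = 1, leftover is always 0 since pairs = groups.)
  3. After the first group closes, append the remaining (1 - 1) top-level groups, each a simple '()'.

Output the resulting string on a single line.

Spec: pairs=4 depth=4 groups=1
Leftover pairs = 4 - 4 - (1-1) = 0
First group: deep chain of depth 4 + 0 sibling pairs
Remaining 0 groups: simple '()' each

Answer: (((())))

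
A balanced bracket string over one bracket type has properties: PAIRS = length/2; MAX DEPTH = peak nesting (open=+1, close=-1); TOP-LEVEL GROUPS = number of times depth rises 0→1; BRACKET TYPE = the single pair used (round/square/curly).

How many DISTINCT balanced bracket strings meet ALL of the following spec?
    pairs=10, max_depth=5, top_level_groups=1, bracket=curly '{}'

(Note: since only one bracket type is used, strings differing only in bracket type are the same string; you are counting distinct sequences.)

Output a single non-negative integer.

Spec: pairs=10 depth=5 groups=1
Count(depth <= 5) = 3281
Count(depth <= 4) = 1597
Count(depth == 5) = 3281 - 1597 = 1684

Answer: 1684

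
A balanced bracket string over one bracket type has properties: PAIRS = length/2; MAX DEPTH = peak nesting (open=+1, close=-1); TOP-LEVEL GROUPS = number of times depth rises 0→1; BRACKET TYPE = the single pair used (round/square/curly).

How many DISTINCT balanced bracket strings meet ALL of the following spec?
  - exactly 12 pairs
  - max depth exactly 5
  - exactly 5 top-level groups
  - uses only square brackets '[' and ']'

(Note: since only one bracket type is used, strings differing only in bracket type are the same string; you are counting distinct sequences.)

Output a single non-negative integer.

Spec: pairs=12 depth=5 groups=5
Count(depth <= 5) = 12670
Count(depth <= 4) = 10620
Count(depth == 5) = 12670 - 10620 = 2050

Answer: 2050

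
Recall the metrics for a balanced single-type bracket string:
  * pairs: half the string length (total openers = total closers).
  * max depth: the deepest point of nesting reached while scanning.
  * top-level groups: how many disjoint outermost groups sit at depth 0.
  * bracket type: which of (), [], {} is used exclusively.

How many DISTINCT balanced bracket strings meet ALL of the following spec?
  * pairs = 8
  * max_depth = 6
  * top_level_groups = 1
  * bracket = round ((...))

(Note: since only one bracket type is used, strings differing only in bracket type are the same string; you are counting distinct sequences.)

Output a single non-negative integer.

Answer: 52

Derivation:
Spec: pairs=8 depth=6 groups=1
Count(depth <= 6) = 417
Count(depth <= 5) = 365
Count(depth == 6) = 417 - 365 = 52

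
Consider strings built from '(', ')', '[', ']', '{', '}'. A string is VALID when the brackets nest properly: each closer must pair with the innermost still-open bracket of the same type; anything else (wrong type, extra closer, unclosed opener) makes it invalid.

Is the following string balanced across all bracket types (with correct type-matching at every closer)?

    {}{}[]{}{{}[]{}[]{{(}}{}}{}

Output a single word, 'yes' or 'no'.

pos 0: push '{'; stack = {
pos 1: '}' matches '{'; pop; stack = (empty)
pos 2: push '{'; stack = {
pos 3: '}' matches '{'; pop; stack = (empty)
pos 4: push '['; stack = [
pos 5: ']' matches '['; pop; stack = (empty)
pos 6: push '{'; stack = {
pos 7: '}' matches '{'; pop; stack = (empty)
pos 8: push '{'; stack = {
pos 9: push '{'; stack = {{
pos 10: '}' matches '{'; pop; stack = {
pos 11: push '['; stack = {[
pos 12: ']' matches '['; pop; stack = {
pos 13: push '{'; stack = {{
pos 14: '}' matches '{'; pop; stack = {
pos 15: push '['; stack = {[
pos 16: ']' matches '['; pop; stack = {
pos 17: push '{'; stack = {{
pos 18: push '{'; stack = {{{
pos 19: push '('; stack = {{{(
pos 20: saw closer '}' but top of stack is '(' (expected ')') → INVALID
Verdict: type mismatch at position 20: '}' closes '(' → no

Answer: no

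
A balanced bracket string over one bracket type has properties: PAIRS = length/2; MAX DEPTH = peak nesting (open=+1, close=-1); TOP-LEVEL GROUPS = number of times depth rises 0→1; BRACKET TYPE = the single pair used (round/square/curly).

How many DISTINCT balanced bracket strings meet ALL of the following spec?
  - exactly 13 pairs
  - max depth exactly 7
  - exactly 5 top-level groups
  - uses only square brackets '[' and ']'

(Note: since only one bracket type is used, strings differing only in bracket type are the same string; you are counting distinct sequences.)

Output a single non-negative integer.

Spec: pairs=13 depth=7 groups=5
Count(depth <= 7) = 48360
Count(depth <= 6) = 47695
Count(depth == 7) = 48360 - 47695 = 665

Answer: 665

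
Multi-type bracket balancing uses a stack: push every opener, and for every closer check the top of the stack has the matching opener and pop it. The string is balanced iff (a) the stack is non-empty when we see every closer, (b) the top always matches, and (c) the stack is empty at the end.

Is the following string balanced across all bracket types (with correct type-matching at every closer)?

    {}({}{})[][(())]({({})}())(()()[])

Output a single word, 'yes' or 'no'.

Answer: yes

Derivation:
pos 0: push '{'; stack = {
pos 1: '}' matches '{'; pop; stack = (empty)
pos 2: push '('; stack = (
pos 3: push '{'; stack = ({
pos 4: '}' matches '{'; pop; stack = (
pos 5: push '{'; stack = ({
pos 6: '}' matches '{'; pop; stack = (
pos 7: ')' matches '('; pop; stack = (empty)
pos 8: push '['; stack = [
pos 9: ']' matches '['; pop; stack = (empty)
pos 10: push '['; stack = [
pos 11: push '('; stack = [(
pos 12: push '('; stack = [((
pos 13: ')' matches '('; pop; stack = [(
pos 14: ')' matches '('; pop; stack = [
pos 15: ']' matches '['; pop; stack = (empty)
pos 16: push '('; stack = (
pos 17: push '{'; stack = ({
pos 18: push '('; stack = ({(
pos 19: push '{'; stack = ({({
pos 20: '}' matches '{'; pop; stack = ({(
pos 21: ')' matches '('; pop; stack = ({
pos 22: '}' matches '{'; pop; stack = (
pos 23: push '('; stack = ((
pos 24: ')' matches '('; pop; stack = (
pos 25: ')' matches '('; pop; stack = (empty)
pos 26: push '('; stack = (
pos 27: push '('; stack = ((
pos 28: ')' matches '('; pop; stack = (
pos 29: push '('; stack = ((
pos 30: ')' matches '('; pop; stack = (
pos 31: push '['; stack = ([
pos 32: ']' matches '['; pop; stack = (
pos 33: ')' matches '('; pop; stack = (empty)
end: stack empty → VALID
Verdict: properly nested → yes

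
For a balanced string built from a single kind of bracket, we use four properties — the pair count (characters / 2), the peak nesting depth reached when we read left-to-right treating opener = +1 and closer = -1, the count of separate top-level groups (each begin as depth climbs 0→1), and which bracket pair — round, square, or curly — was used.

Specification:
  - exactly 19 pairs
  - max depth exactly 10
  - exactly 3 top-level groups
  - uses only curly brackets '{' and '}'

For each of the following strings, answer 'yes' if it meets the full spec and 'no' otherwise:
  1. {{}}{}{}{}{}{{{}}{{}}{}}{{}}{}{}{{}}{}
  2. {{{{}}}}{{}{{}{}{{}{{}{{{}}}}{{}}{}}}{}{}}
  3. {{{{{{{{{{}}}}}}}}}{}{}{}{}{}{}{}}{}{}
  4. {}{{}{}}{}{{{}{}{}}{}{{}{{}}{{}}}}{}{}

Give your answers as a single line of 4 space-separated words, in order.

String 1 '{{}}{}{}{}{}{{{}}{{}}{}}{{}}{}{}{{}}{}': depth seq [1 2 1 0 1 0 1 0 1 0 1 0 1 2 3 2 1 2 3 2 1 2 1 0 1 2 1 0 1 0 1 0 1 2 1 0 1 0]
  -> pairs=19 depth=3 groups=11 -> no
String 2 '{{{{}}}}{{}{{}{}{{}{{}{{{}}}}{{}}{}}}{}{}}': depth seq [1 2 3 4 3 2 1 0 1 2 1 2 3 2 3 2 3 4 3 4 5 4 5 6 7 6 5 4 3 4 5 4 3 4 3 2 1 2 1 2 1 0]
  -> pairs=21 depth=7 groups=2 -> no
String 3 '{{{{{{{{{{}}}}}}}}}{}{}{}{}{}{}{}}{}{}': depth seq [1 2 3 4 5 6 7 8 9 10 9 8 7 6 5 4 3 2 1 2 1 2 1 2 1 2 1 2 1 2 1 2 1 0 1 0 1 0]
  -> pairs=19 depth=10 groups=3 -> yes
String 4 '{}{{}{}}{}{{{}{}{}}{}{{}{{}}{{}}}}{}{}': depth seq [1 0 1 2 1 2 1 0 1 0 1 2 3 2 3 2 3 2 1 2 1 2 3 2 3 4 3 2 3 4 3 2 1 0 1 0 1 0]
  -> pairs=19 depth=4 groups=6 -> no

Answer: no no yes no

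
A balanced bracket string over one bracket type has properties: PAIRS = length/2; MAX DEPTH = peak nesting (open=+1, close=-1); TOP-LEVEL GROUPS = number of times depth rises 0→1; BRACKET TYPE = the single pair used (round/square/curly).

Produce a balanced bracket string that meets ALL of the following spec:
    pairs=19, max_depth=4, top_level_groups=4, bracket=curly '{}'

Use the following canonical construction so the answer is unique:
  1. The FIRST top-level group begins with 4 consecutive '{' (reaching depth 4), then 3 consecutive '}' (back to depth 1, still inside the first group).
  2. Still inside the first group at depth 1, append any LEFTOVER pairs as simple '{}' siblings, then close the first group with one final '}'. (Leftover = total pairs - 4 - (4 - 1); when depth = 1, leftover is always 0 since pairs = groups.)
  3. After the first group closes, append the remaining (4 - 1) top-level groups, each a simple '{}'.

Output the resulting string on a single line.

Spec: pairs=19 depth=4 groups=4
Leftover pairs = 19 - 4 - (4-1) = 12
First group: deep chain of depth 4 + 12 sibling pairs
Remaining 3 groups: simple '{}' each

Answer: {{{{}}}{}{}{}{}{}{}{}{}{}{}{}{}}{}{}{}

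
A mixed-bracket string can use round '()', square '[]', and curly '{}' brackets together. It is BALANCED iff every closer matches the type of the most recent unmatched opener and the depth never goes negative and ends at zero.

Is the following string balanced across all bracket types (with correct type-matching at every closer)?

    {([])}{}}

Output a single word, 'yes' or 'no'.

pos 0: push '{'; stack = {
pos 1: push '('; stack = {(
pos 2: push '['; stack = {([
pos 3: ']' matches '['; pop; stack = {(
pos 4: ')' matches '('; pop; stack = {
pos 5: '}' matches '{'; pop; stack = (empty)
pos 6: push '{'; stack = {
pos 7: '}' matches '{'; pop; stack = (empty)
pos 8: saw closer '}' but stack is empty → INVALID
Verdict: unmatched closer '}' at position 8 → no

Answer: no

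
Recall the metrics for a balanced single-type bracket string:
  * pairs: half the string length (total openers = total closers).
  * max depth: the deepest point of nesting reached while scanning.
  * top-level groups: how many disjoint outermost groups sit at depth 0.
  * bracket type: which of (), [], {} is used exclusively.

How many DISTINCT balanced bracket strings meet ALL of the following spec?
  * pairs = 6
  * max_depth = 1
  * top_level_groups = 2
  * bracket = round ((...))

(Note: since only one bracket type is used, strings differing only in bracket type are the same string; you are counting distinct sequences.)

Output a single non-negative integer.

Spec: pairs=6 depth=1 groups=2
Count(depth <= 1) = 0
Count(depth <= 0) = 0
Count(depth == 1) = 0 - 0 = 0

Answer: 0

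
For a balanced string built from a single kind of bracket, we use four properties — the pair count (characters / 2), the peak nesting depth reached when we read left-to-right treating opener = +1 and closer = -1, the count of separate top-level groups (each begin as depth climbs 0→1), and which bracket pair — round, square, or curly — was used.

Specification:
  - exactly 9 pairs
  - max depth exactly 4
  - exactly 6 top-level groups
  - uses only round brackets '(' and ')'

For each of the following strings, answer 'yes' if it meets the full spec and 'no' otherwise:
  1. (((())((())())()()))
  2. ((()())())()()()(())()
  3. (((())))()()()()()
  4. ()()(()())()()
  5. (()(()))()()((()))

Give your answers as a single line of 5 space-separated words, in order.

Answer: no no yes no no

Derivation:
String 1 '(((())((())())()()))': depth seq [1 2 3 4 3 2 3 4 5 4 3 4 3 2 3 2 3 2 1 0]
  -> pairs=10 depth=5 groups=1 -> no
String 2 '((()())())()()()(())()': depth seq [1 2 3 2 3 2 1 2 1 0 1 0 1 0 1 0 1 2 1 0 1 0]
  -> pairs=11 depth=3 groups=6 -> no
String 3 '(((())))()()()()()': depth seq [1 2 3 4 3 2 1 0 1 0 1 0 1 0 1 0 1 0]
  -> pairs=9 depth=4 groups=6 -> yes
String 4 '()()(()())()()': depth seq [1 0 1 0 1 2 1 2 1 0 1 0 1 0]
  -> pairs=7 depth=2 groups=5 -> no
String 5 '(()(()))()()((()))': depth seq [1 2 1 2 3 2 1 0 1 0 1 0 1 2 3 2 1 0]
  -> pairs=9 depth=3 groups=4 -> no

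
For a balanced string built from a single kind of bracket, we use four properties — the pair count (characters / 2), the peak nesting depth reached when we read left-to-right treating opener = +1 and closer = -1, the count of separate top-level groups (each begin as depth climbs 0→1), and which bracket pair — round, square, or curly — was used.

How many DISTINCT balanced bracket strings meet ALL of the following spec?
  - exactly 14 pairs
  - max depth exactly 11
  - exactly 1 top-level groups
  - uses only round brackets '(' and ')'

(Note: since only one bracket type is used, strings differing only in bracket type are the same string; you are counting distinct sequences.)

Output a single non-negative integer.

Answer: 1702

Derivation:
Spec: pairs=14 depth=11 groups=1
Count(depth <= 11) = 742626
Count(depth <= 10) = 740924
Count(depth == 11) = 742626 - 740924 = 1702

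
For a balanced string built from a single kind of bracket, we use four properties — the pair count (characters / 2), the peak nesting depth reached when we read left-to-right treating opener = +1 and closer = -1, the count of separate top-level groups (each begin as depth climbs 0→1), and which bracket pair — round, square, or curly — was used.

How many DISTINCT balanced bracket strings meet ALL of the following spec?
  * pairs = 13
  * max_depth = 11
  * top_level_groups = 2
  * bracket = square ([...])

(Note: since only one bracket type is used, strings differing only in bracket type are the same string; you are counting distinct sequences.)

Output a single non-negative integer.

Spec: pairs=13 depth=11 groups=2
Count(depth <= 11) = 208010
Count(depth <= 10) = 207970
Count(depth == 11) = 208010 - 207970 = 40

Answer: 40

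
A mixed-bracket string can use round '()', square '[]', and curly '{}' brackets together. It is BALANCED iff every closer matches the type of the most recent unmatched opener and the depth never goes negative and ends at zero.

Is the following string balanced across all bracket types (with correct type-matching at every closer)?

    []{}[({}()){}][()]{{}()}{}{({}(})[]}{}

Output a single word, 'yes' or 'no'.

Answer: no

Derivation:
pos 0: push '['; stack = [
pos 1: ']' matches '['; pop; stack = (empty)
pos 2: push '{'; stack = {
pos 3: '}' matches '{'; pop; stack = (empty)
pos 4: push '['; stack = [
pos 5: push '('; stack = [(
pos 6: push '{'; stack = [({
pos 7: '}' matches '{'; pop; stack = [(
pos 8: push '('; stack = [((
pos 9: ')' matches '('; pop; stack = [(
pos 10: ')' matches '('; pop; stack = [
pos 11: push '{'; stack = [{
pos 12: '}' matches '{'; pop; stack = [
pos 13: ']' matches '['; pop; stack = (empty)
pos 14: push '['; stack = [
pos 15: push '('; stack = [(
pos 16: ')' matches '('; pop; stack = [
pos 17: ']' matches '['; pop; stack = (empty)
pos 18: push '{'; stack = {
pos 19: push '{'; stack = {{
pos 20: '}' matches '{'; pop; stack = {
pos 21: push '('; stack = {(
pos 22: ')' matches '('; pop; stack = {
pos 23: '}' matches '{'; pop; stack = (empty)
pos 24: push '{'; stack = {
pos 25: '}' matches '{'; pop; stack = (empty)
pos 26: push '{'; stack = {
pos 27: push '('; stack = {(
pos 28: push '{'; stack = {({
pos 29: '}' matches '{'; pop; stack = {(
pos 30: push '('; stack = {((
pos 31: saw closer '}' but top of stack is '(' (expected ')') → INVALID
Verdict: type mismatch at position 31: '}' closes '(' → no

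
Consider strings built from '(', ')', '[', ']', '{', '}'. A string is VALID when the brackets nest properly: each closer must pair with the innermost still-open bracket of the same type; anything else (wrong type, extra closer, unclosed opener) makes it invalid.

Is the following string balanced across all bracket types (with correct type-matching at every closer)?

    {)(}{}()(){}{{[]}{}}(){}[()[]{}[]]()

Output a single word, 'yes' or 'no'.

Answer: no

Derivation:
pos 0: push '{'; stack = {
pos 1: saw closer ')' but top of stack is '{' (expected '}') → INVALID
Verdict: type mismatch at position 1: ')' closes '{' → no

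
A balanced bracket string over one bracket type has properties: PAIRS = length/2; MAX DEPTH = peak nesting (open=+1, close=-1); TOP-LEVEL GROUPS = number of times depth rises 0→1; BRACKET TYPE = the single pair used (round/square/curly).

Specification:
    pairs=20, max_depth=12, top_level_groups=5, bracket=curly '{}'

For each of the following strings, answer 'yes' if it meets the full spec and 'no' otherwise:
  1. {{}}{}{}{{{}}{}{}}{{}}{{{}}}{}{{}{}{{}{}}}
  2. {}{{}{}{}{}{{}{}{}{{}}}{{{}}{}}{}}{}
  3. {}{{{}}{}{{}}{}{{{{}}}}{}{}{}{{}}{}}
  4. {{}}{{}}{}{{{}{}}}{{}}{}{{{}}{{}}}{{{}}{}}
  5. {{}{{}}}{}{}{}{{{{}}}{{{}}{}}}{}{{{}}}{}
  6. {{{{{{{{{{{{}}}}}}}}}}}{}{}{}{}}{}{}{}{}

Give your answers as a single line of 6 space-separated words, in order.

Answer: no no no no no yes

Derivation:
String 1 '{{}}{}{}{{{}}{}{}}{{}}{{{}}}{}{{}{}{{}{}}}': depth seq [1 2 1 0 1 0 1 0 1 2 3 2 1 2 1 2 1 0 1 2 1 0 1 2 3 2 1 0 1 0 1 2 1 2 1 2 3 2 3 2 1 0]
  -> pairs=21 depth=3 groups=8 -> no
String 2 '{}{{}{}{}{}{{}{}{}{{}}}{{{}}{}}{}}{}': depth seq [1 0 1 2 1 2 1 2 1 2 1 2 3 2 3 2 3 2 3 4 3 2 1 2 3 4 3 2 3 2 1 2 1 0 1 0]
  -> pairs=18 depth=4 groups=3 -> no
String 3 '{}{{{}}{}{{}}{}{{{{}}}}{}{}{}{{}}{}}': depth seq [1 0 1 2 3 2 1 2 1 2 3 2 1 2 1 2 3 4 5 4 3 2 1 2 1 2 1 2 1 2 3 2 1 2 1 0]
  -> pairs=18 depth=5 groups=2 -> no
String 4 '{{}}{{}}{}{{{}{}}}{{}}{}{{{}}{{}}}{{{}}{}}': depth seq [1 2 1 0 1 2 1 0 1 0 1 2 3 2 3 2 1 0 1 2 1 0 1 0 1 2 3 2 1 2 3 2 1 0 1 2 3 2 1 2 1 0]
  -> pairs=21 depth=3 groups=8 -> no
String 5 '{{}{{}}}{}{}{}{{{{}}}{{{}}{}}}{}{{{}}}{}': depth seq [1 2 1 2 3 2 1 0 1 0 1 0 1 0 1 2 3 4 3 2 1 2 3 4 3 2 3 2 1 0 1 0 1 2 3 2 1 0 1 0]
  -> pairs=20 depth=4 groups=8 -> no
String 6 '{{{{{{{{{{{{}}}}}}}}}}}{}{}{}{}}{}{}{}{}': depth seq [1 2 3 4 5 6 7 8 9 10 11 12 11 10 9 8 7 6 5 4 3 2 1 2 1 2 1 2 1 2 1 0 1 0 1 0 1 0 1 0]
  -> pairs=20 depth=12 groups=5 -> yes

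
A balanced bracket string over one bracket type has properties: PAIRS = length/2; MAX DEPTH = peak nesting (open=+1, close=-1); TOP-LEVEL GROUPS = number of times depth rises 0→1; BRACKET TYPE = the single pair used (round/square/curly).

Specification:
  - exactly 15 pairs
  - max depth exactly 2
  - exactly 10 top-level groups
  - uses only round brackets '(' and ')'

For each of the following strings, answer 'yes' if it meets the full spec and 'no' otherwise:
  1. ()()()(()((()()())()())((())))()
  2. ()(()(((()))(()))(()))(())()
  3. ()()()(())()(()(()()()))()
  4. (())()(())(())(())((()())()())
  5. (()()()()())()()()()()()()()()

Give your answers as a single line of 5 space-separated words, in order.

Answer: no no no no yes

Derivation:
String 1 '()()()(()((()()())()())((())))()': depth seq [1 0 1 0 1 0 1 2 1 2 3 4 3 4 3 4 3 2 3 2 3 2 1 2 3 4 3 2 1 0 1 0]
  -> pairs=16 depth=4 groups=5 -> no
String 2 '()(()(((()))(()))(()))(())()': depth seq [1 0 1 2 1 2 3 4 5 4 3 2 3 4 3 2 1 2 3 2 1 0 1 2 1 0 1 0]
  -> pairs=14 depth=5 groups=4 -> no
String 3 '()()()(())()(()(()()()))()': depth seq [1 0 1 0 1 0 1 2 1 0 1 0 1 2 1 2 3 2 3 2 3 2 1 0 1 0]
  -> pairs=13 depth=3 groups=7 -> no
String 4 '(())()(())(())(())((()())()())': depth seq [1 2 1 0 1 0 1 2 1 0 1 2 1 0 1 2 1 0 1 2 3 2 3 2 1 2 1 2 1 0]
  -> pairs=15 depth=3 groups=6 -> no
String 5 '(()()()()())()()()()()()()()()': depth seq [1 2 1 2 1 2 1 2 1 2 1 0 1 0 1 0 1 0 1 0 1 0 1 0 1 0 1 0 1 0]
  -> pairs=15 depth=2 groups=10 -> yes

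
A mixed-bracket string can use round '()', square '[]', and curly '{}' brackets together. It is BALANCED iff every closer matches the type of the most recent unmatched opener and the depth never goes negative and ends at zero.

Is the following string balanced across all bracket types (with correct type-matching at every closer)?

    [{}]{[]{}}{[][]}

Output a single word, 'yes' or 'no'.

Answer: yes

Derivation:
pos 0: push '['; stack = [
pos 1: push '{'; stack = [{
pos 2: '}' matches '{'; pop; stack = [
pos 3: ']' matches '['; pop; stack = (empty)
pos 4: push '{'; stack = {
pos 5: push '['; stack = {[
pos 6: ']' matches '['; pop; stack = {
pos 7: push '{'; stack = {{
pos 8: '}' matches '{'; pop; stack = {
pos 9: '}' matches '{'; pop; stack = (empty)
pos 10: push '{'; stack = {
pos 11: push '['; stack = {[
pos 12: ']' matches '['; pop; stack = {
pos 13: push '['; stack = {[
pos 14: ']' matches '['; pop; stack = {
pos 15: '}' matches '{'; pop; stack = (empty)
end: stack empty → VALID
Verdict: properly nested → yes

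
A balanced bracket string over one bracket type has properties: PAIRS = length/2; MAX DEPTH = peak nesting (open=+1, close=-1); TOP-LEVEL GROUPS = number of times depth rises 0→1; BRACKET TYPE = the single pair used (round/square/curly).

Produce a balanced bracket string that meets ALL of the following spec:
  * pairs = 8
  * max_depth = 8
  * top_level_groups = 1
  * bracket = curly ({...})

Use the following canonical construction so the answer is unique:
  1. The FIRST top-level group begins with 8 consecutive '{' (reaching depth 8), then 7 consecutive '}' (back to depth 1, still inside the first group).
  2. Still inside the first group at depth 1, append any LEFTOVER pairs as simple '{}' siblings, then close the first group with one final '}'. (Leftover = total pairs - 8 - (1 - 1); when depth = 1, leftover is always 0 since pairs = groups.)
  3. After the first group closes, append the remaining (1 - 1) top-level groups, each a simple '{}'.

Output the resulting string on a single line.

Answer: {{{{{{{{}}}}}}}}

Derivation:
Spec: pairs=8 depth=8 groups=1
Leftover pairs = 8 - 8 - (1-1) = 0
First group: deep chain of depth 8 + 0 sibling pairs
Remaining 0 groups: simple '{}' each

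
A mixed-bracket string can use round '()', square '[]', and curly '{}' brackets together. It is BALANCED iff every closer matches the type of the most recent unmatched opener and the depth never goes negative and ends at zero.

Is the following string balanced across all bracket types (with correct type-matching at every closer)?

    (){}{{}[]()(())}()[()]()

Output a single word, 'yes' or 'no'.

Answer: yes

Derivation:
pos 0: push '('; stack = (
pos 1: ')' matches '('; pop; stack = (empty)
pos 2: push '{'; stack = {
pos 3: '}' matches '{'; pop; stack = (empty)
pos 4: push '{'; stack = {
pos 5: push '{'; stack = {{
pos 6: '}' matches '{'; pop; stack = {
pos 7: push '['; stack = {[
pos 8: ']' matches '['; pop; stack = {
pos 9: push '('; stack = {(
pos 10: ')' matches '('; pop; stack = {
pos 11: push '('; stack = {(
pos 12: push '('; stack = {((
pos 13: ')' matches '('; pop; stack = {(
pos 14: ')' matches '('; pop; stack = {
pos 15: '}' matches '{'; pop; stack = (empty)
pos 16: push '('; stack = (
pos 17: ')' matches '('; pop; stack = (empty)
pos 18: push '['; stack = [
pos 19: push '('; stack = [(
pos 20: ')' matches '('; pop; stack = [
pos 21: ']' matches '['; pop; stack = (empty)
pos 22: push '('; stack = (
pos 23: ')' matches '('; pop; stack = (empty)
end: stack empty → VALID
Verdict: properly nested → yes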